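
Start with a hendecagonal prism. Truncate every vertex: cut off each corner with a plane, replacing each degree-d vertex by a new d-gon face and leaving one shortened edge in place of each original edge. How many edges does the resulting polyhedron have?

99

The base solid has V = 22, E = 33, F = 13.
Truncation replaces each original edge-end by a new vertex, so V′ = 2E = 66.
Each original edge survives, and each old vertex of degree d contributes d new edges; summing degrees gives Σd = 2E, so E′ = E + 2E = 3E = 99.
Each original face survives and each original vertex becomes one new face: F′ = F + V = 35.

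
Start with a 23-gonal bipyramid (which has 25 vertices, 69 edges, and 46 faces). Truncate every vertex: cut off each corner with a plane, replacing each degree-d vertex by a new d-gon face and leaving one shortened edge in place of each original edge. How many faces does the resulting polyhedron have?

Truncation replaces each original edge-end by a new vertex, so V′ = 2E = 138.
Each original edge survives, and each old vertex of degree d contributes d new edges; summing degrees gives Σd = 2E, so E′ = E + 2E = 3E = 207.
Each original face survives and each original vertex becomes one new face: F′ = F + V = 71.

71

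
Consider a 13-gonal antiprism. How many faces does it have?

28

An antiprism on an n-gon has two n-gon caps and 2n triangles: V = 2·13 = 26, E = 4·13 = 52, F = 2·13 + 2 = 28.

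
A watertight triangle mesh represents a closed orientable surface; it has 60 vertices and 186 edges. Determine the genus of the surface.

Every face is a triangle and each edge borders two faces, so 3F = 2·186, giving F = 124.
χ = V − E + F = 60 − 186 + 124 = -2.
For a closed orientable surface χ = 2 − 2g, so g = (2 − (-2))/2 = 2.

2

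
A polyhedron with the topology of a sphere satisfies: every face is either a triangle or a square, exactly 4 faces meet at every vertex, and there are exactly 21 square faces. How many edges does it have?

Let x be the number of triangles; then F = 21 + x.
Edge–face incidences: 2E = 4·21 + 3·x = 84 + 3x.
Every vertex has degree 4, so 4V = 2E.
Euler: V − E + F = 2 ⇒ (2E)/4 − E + (21 + x) = 2.
Multiply by 8: 2·(2E) − 4·(2E) + 8·(21 + x) = 16, i.e. 168 + 8x − 2·(84 + 3x) = 16.
Collecting terms: 2x = 16, so x = 8.
Then 2E = 84 + 3·8 = 108, so E = 54, V = 2E/4 = 27, F = 21 + 8 = 29.

54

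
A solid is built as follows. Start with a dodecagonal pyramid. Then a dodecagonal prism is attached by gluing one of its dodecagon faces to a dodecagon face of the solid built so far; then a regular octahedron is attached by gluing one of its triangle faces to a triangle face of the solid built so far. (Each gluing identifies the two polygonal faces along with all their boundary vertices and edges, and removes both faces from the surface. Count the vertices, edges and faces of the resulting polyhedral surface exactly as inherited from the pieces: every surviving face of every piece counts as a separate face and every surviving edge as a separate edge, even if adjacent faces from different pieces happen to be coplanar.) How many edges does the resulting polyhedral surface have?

57

A dodecagonal pyramid: V=13, E=24, F=13.
Attach a dodecagonal prism (V=24, E=36, F=14) along a 12-gon: merge 12 vertices and 12 edges, delete both glued faces → V=25, E=48, F=25.
Attach a regular octahedron (V=6, E=12, F=8) along a 3-gon: merge 3 vertices and 3 edges, delete both glued faces → V=28, E=57, F=31.
Check: V − E + F = 28 − 57 + 31 = 2.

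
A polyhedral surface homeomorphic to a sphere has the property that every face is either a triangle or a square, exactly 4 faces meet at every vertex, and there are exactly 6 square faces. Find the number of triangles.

8

Let x be the number of triangles; then F = 6 + x.
Edge–face incidences: 2E = 4·6 + 3·x = 24 + 3x.
Every vertex has degree 4, so 4V = 2E.
Euler: V − E + F = 2 ⇒ (2E)/4 − E + (6 + x) = 2.
Multiply by 8: 2·(2E) − 4·(2E) + 8·(6 + x) = 16, i.e. 48 + 8x − 2·(24 + 3x) = 16.
Collecting terms: 2x = 16, so x = 8.
Then 2E = 24 + 3·8 = 48, so E = 24, V = 2E/4 = 12, F = 6 + 8 = 14.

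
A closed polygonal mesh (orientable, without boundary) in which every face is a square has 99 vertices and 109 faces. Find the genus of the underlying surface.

6

Every face is a square, so 2E = 4·109 = 436, giving E = 218.
χ = V − E + F = 99 − 218 + 109 = -10.
For a closed orientable surface χ = 2 − 2g, so g = (2 − (-10))/2 = 6.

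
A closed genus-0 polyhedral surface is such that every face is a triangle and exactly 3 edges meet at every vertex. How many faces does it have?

Each face has 3 edges and each edge borders two faces, so 2E = 3F.
Each vertex has degree 3, so 3V = 2E and hence V = 3F/3.
Euler: V − E + F = 2 ⇒ (3F/3) − (3F/2) + F = 2.
Multiply by 6: (6 − 9 + 6)F = 12, i.e. 3F = 12.
So F = 4, E = 3·4/2 = 6, V = 3·4/3 = 4.

4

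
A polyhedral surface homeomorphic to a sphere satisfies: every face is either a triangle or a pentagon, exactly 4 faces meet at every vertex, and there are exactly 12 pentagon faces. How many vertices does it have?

Let x be the number of triangles; then F = 12 + x.
Edge–face incidences: 2E = 5·12 + 3·x = 60 + 3x.
Every vertex has degree 4, so 4V = 2E.
Euler: V − E + F = 2 ⇒ (2E)/4 − E + (12 + x) = 2.
Multiply by 8: 2·(2E) − 4·(2E) + 8·(12 + x) = 16, i.e. 96 + 8x − 2·(60 + 3x) = 16.
Collecting terms: 2x − 24 = 16, so 2x = 40, so x = 20.
Then 2E = 60 + 3·20 = 120, so E = 60, V = 2E/4 = 30, F = 12 + 20 = 32.

30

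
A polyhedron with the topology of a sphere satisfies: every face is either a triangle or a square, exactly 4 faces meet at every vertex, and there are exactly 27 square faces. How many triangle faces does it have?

8

Let x be the number of triangles; then F = 27 + x.
Edge–face incidences: 2E = 4·27 + 3·x = 108 + 3x.
Every vertex has degree 4, so 4V = 2E.
Euler: V − E + F = 2 ⇒ (2E)/4 − E + (27 + x) = 2.
Multiply by 8: 2·(2E) − 4·(2E) + 8·(27 + x) = 16, i.e. 216 + 8x − 2·(108 + 3x) = 16.
Collecting terms: 2x = 16, so x = 8.
Then 2E = 108 + 3·8 = 132, so E = 66, V = 2E/4 = 33, F = 27 + 8 = 35.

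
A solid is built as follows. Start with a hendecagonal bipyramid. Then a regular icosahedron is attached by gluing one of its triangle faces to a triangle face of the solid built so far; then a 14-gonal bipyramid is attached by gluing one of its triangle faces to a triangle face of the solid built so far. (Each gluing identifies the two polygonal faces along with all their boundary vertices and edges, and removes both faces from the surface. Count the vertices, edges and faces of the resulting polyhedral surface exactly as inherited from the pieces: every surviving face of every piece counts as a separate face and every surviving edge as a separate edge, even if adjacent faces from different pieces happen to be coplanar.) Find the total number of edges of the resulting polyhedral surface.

99

A hendecagonal bipyramid: V=13, E=33, F=22.
Attach a regular icosahedron (V=12, E=30, F=20) along a 3-gon: merge 3 vertices and 3 edges, delete both glued faces → V=22, E=60, F=40.
Attach a 14-gonal bipyramid (V=16, E=42, F=28) along a 3-gon: merge 3 vertices and 3 edges, delete both glued faces → V=35, E=99, F=66.
Check: V − E + F = 35 − 99 + 66 = 2.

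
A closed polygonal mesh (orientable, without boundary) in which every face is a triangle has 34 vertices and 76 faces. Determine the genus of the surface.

Every face is a triangle, so 2E = 3·76 = 228, giving E = 114.
χ = V − E + F = 34 − 114 + 76 = -4.
For a closed orientable surface χ = 2 − 2g, so g = (2 − (-4))/2 = 3.

3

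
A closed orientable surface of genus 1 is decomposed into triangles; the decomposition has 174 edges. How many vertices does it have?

χ = 2 − 2·1 = 0, and every face is a triangle so 3F = 2E.
F = 2E/3 = 116. Then V = 0 + E − F = 0 + 174 − 116 = 58.

58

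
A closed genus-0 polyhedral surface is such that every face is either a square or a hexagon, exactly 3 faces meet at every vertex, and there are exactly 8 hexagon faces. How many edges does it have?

36

Let x be the number of squares; then F = 8 + x.
Edge–face incidences: 2E = 6·8 + 4·x = 48 + 4x.
Every vertex has degree 3, so 3V = 2E.
Euler: V − E + F = 2 ⇒ (2E)/3 − E + (8 + x) = 2.
Multiply by 6: 2·(2E) − 3·(2E) + 6·(8 + x) = 12, i.e. 48 + 6x − (48 + 4x) = 12.
Collecting terms: 2x = 12, so x = 6.
Then 2E = 48 + 4·6 = 72, so E = 36, V = 2E/3 = 24, F = 8 + 6 = 14.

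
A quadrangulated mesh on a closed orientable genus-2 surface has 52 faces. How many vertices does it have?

χ = 2 − 2·2 = -2, and every face is a square so 4F = 2E.
E = 4·52/2 = 104. Then V = -2 + E − F = -2 + 104 − 52 = 50.

50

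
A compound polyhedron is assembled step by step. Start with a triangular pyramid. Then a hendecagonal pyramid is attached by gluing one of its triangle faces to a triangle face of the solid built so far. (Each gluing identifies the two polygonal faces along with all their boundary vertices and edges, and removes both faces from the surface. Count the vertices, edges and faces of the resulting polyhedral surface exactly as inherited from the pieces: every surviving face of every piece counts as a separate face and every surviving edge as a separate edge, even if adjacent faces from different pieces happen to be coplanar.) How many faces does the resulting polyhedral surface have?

A triangular pyramid: V=4, E=6, F=4.
Attach a hendecagonal pyramid (V=12, E=22, F=12) along a 3-gon: merge 3 vertices and 3 edges, delete both glued faces → V=13, E=25, F=14.
Check: V − E + F = 13 − 25 + 14 = 2.

14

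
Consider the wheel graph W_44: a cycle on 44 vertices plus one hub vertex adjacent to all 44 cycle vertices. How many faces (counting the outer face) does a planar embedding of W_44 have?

W_44 has V = 44 + 1 = 45 vertices and E = 2·44 = 88 edges.
By Euler's formula F = 2 − V + E = 2 − 45 + 88 = 45.

45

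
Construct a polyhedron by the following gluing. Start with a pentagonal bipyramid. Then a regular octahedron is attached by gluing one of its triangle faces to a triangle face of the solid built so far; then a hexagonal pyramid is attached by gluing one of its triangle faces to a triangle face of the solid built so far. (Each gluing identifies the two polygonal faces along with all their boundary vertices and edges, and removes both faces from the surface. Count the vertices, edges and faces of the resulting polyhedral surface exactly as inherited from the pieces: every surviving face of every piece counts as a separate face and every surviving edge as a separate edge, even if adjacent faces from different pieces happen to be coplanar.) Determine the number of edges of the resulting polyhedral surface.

33

A pentagonal bipyramid: V=7, E=15, F=10.
Attach a regular octahedron (V=6, E=12, F=8) along a 3-gon: merge 3 vertices and 3 edges, delete both glued faces → V=10, E=24, F=16.
Attach a hexagonal pyramid (V=7, E=12, F=7) along a 3-gon: merge 3 vertices and 3 edges, delete both glued faces → V=14, E=33, F=21.
Check: V − E + F = 14 − 33 + 21 = 2.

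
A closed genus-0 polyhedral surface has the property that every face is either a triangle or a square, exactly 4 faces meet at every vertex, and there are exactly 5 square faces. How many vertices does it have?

11

Let x be the number of triangles; then F = 5 + x.
Edge–face incidences: 2E = 4·5 + 3·x = 20 + 3x.
Every vertex has degree 4, so 4V = 2E.
Euler: V − E + F = 2 ⇒ (2E)/4 − E + (5 + x) = 2.
Multiply by 8: 2·(2E) − 4·(2E) + 8·(5 + x) = 16, i.e. 40 + 8x − 2·(20 + 3x) = 16.
Collecting terms: 2x = 16, so x = 8.
Then 2E = 20 + 3·8 = 44, so E = 22, V = 2E/4 = 11, F = 5 + 8 = 13.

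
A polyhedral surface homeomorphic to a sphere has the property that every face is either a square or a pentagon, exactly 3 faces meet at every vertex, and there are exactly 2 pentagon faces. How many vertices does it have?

Let x be the number of squares; then F = 2 + x.
Edge–face incidences: 2E = 5·2 + 4·x = 10 + 4x.
Every vertex has degree 3, so 3V = 2E.
Euler: V − E + F = 2 ⇒ (2E)/3 − E + (2 + x) = 2.
Multiply by 6: 2·(2E) − 3·(2E) + 6·(2 + x) = 12, i.e. 12 + 6x − (10 + 4x) = 12.
Collecting terms: 2x + 2 = 12, so 2x = 10, so x = 5.
Then 2E = 10 + 4·5 = 30, so E = 15, V = 2E/3 = 10, F = 2 + 5 = 7.

10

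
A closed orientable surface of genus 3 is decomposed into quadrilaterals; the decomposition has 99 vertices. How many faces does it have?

103

χ = 2 − 2·3 = -4, and every face is a square so 4F = 2E.
V − E + F = -4 with E = 4F/2 gives 99 − (4/2 − 1)·F = -4, so F = 103 and E = 206.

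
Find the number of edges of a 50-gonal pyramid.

A pyramid on an n-gon base has one n-gon and n triangles: V = 50 + 1 = 51, E = 2·50 = 100, F = 50 + 1 = 51.
Check: V − E + F = 51 − 100 + 51 = 2.

100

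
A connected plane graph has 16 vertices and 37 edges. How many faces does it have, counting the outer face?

Euler's formula for a connected plane graph: V − E + F = 2, so F = 2 − 16 + 37 = 23.

23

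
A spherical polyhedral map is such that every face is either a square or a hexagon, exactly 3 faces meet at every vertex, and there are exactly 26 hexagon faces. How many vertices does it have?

Let x be the number of squares; then F = 26 + x.
Edge–face incidences: 2E = 6·26 + 4·x = 156 + 4x.
Every vertex has degree 3, so 3V = 2E.
Euler: V − E + F = 2 ⇒ (2E)/3 − E + (26 + x) = 2.
Multiply by 6: 2·(2E) − 3·(2E) + 6·(26 + x) = 12, i.e. 156 + 6x − (156 + 4x) = 12.
Collecting terms: 2x = 12, so x = 6.
Then 2E = 156 + 4·6 = 180, so E = 90, V = 2E/3 = 60, F = 26 + 6 = 32.

60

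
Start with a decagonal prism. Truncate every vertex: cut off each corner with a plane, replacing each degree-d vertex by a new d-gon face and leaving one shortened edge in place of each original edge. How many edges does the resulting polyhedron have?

90

The base solid has V = 20, E = 30, F = 12.
Truncation replaces each original edge-end by a new vertex, so V′ = 2E = 60.
Each original edge survives, and each old vertex of degree d contributes d new edges; summing degrees gives Σd = 2E, so E′ = E + 2E = 3E = 90.
Each original face survives and each original vertex becomes one new face: F′ = F + V = 32.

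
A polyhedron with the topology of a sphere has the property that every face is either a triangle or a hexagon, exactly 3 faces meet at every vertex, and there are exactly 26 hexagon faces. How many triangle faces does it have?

4

Let x be the number of triangles; then F = 26 + x.
Edge–face incidences: 2E = 6·26 + 3·x = 156 + 3x.
Every vertex has degree 3, so 3V = 2E.
Euler: V − E + F = 2 ⇒ (2E)/3 − E + (26 + x) = 2.
Multiply by 6: 2·(2E) − 3·(2E) + 6·(26 + x) = 12, i.e. 156 + 6x − (156 + 3x) = 12.
Collecting terms: 3x = 12, so x = 4.
Then 2E = 156 + 3·4 = 168, so E = 84, V = 2E/3 = 56, F = 26 + 4 = 30.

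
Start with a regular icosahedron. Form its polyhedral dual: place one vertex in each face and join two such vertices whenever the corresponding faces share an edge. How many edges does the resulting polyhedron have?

The base solid has V = 12, E = 30, F = 20.
The dual swaps V and F and preserves E: V′ = F = 20, E′ = E = 30, F′ = V = 12.

30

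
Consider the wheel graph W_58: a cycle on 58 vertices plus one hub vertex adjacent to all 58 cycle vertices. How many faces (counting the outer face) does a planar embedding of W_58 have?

59

W_58 has V = 58 + 1 = 59 vertices and E = 2·58 = 116 edges.
By Euler's formula F = 2 − V + E = 2 − 59 + 116 = 59.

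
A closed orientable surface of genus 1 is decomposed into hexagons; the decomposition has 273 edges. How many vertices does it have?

χ = 2 − 2·1 = 0, and every face is a hexagon so 6F = 2E.
F = 2E/6 = 91. Then V = 0 + E − F = 0 + 273 − 91 = 182.

182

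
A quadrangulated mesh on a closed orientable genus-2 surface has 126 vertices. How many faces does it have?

128

χ = 2 − 2·2 = -2, and every face is a square so 4F = 2E.
V − E + F = -2 with E = 4F/2 gives 126 − (4/2 − 1)·F = -2, so F = 128 and E = 256.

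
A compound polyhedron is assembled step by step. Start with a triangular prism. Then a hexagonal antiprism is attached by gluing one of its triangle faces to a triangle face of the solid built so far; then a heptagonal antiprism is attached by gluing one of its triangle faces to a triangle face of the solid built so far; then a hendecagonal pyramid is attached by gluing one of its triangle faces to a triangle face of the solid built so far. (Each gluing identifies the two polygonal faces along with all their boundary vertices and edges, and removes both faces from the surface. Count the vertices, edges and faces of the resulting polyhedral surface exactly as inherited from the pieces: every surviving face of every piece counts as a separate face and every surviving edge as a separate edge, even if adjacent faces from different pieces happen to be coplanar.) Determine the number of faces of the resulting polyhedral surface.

A triangular prism: V=6, E=9, F=5.
Attach a hexagonal antiprism (V=12, E=24, F=14) along a 3-gon: merge 3 vertices and 3 edges, delete both glued faces → V=15, E=30, F=17.
Attach a heptagonal antiprism (V=14, E=28, F=16) along a 3-gon: merge 3 vertices and 3 edges, delete both glued faces → V=26, E=55, F=31.
Attach a hendecagonal pyramid (V=12, E=22, F=12) along a 3-gon: merge 3 vertices and 3 edges, delete both glued faces → V=35, E=74, F=41.
Check: V − E + F = 35 − 74 + 41 = 2.

41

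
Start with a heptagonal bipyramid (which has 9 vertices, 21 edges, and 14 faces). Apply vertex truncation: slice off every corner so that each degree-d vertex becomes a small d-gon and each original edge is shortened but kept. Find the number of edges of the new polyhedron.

Truncation replaces each original edge-end by a new vertex, so V′ = 2E = 42.
Each original edge survives, and each old vertex of degree d contributes d new edges; summing degrees gives Σd = 2E, so E′ = E + 2E = 3E = 63.
Each original face survives and each original vertex becomes one new face: F′ = F + V = 23.

63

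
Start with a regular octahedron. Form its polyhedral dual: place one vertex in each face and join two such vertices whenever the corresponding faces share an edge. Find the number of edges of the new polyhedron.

12

The base solid has V = 6, E = 12, F = 8.
The dual swaps V and F and preserves E: V′ = F = 8, E′ = E = 12, F′ = V = 6.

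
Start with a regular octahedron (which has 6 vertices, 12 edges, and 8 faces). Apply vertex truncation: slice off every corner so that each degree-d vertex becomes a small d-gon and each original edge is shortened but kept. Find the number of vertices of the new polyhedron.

Truncation replaces each original edge-end by a new vertex, so V′ = 2E = 24.
Each original edge survives, and each old vertex of degree d contributes d new edges; summing degrees gives Σd = 2E, so E′ = E + 2E = 3E = 36.
Each original face survives and each original vertex becomes one new face: F′ = F + V = 14.

24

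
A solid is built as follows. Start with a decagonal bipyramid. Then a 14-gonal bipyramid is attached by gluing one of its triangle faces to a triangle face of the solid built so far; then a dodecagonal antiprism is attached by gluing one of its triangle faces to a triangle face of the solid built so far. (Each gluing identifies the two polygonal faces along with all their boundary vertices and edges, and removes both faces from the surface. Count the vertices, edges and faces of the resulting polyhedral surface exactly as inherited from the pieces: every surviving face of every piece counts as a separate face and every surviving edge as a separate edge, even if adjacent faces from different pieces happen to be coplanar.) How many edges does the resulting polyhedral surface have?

A decagonal bipyramid: V=12, E=30, F=20.
Attach a 14-gonal bipyramid (V=16, E=42, F=28) along a 3-gon: merge 3 vertices and 3 edges, delete both glued faces → V=25, E=69, F=46.
Attach a dodecagonal antiprism (V=24, E=48, F=26) along a 3-gon: merge 3 vertices and 3 edges, delete both glued faces → V=46, E=114, F=70.
Check: V − E + F = 46 − 114 + 70 = 2.

114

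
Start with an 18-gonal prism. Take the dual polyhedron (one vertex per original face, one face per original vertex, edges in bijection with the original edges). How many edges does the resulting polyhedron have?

The base solid has V = 36, E = 54, F = 20.
The dual swaps V and F and preserves E: V′ = F = 20, E′ = E = 54, F′ = V = 36.

54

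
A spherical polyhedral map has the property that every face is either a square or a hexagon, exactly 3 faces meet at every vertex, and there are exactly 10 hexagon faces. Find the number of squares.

Let x be the number of squares; then F = 10 + x.
Edge–face incidences: 2E = 6·10 + 4·x = 60 + 4x.
Every vertex has degree 3, so 3V = 2E.
Euler: V − E + F = 2 ⇒ (2E)/3 − E + (10 + x) = 2.
Multiply by 6: 2·(2E) − 3·(2E) + 6·(10 + x) = 12, i.e. 60 + 6x − (60 + 4x) = 12.
Collecting terms: 2x = 12, so x = 6.
Then 2E = 60 + 4·6 = 84, so E = 42, V = 2E/3 = 28, F = 10 + 6 = 16.

6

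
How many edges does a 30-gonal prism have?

A prism on an n-gon has two n-gon bases and n rectangular sides: V = 2·30 = 60, E = 3·30 = 90, F = 30 + 2 = 32.
Check: V − E + F = 60 − 90 + 32 = 2.

90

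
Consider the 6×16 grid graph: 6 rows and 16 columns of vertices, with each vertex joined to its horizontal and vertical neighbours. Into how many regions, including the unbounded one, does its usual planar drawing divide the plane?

76

The grid has V = 6·16 = 96 vertices and E = 6·15 + 16·5 = 170 edges.
F = 2 − V + E = 2 − 96 + 170 = 76.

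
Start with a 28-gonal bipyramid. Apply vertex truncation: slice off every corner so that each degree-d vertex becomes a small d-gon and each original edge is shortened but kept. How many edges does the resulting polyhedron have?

The base solid has V = 30, E = 84, F = 56.
Truncation replaces each original edge-end by a new vertex, so V′ = 2E = 168.
Each original edge survives, and each old vertex of degree d contributes d new edges; summing degrees gives Σd = 2E, so E′ = E + 2E = 3E = 252.
Each original face survives and each original vertex becomes one new face: F′ = F + V = 86.

252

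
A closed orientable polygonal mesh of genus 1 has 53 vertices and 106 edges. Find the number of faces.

53

For a closed orientable surface of genus 1, χ = 2 − 2·1 = 0.
F = 0 − V + E = 0 − 53 + 106 = 53.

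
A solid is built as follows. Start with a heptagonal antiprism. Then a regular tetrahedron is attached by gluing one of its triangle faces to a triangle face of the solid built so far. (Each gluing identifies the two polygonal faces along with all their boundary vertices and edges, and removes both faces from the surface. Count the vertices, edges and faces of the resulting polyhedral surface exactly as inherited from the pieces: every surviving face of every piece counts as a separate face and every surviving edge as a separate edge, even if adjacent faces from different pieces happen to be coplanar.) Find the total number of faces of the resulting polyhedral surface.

A heptagonal antiprism: V=14, E=28, F=16.
Attach a regular tetrahedron (V=4, E=6, F=4) along a 3-gon: merge 3 vertices and 3 edges, delete both glued faces → V=15, E=31, F=18.
Check: V − E + F = 15 − 31 + 18 = 2.

18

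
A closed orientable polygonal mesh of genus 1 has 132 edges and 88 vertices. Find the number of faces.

For a closed orientable surface of genus 1, χ = 2 − 2·1 = 0.
F = 0 − V + E = 0 − 88 + 132 = 44.

44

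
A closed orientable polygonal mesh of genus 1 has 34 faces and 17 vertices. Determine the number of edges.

For a closed orientable surface of genus 1, χ = 2 − 2·1 = 0.
E = V + F − (0) = 17 + 34 − (0) = 51.

51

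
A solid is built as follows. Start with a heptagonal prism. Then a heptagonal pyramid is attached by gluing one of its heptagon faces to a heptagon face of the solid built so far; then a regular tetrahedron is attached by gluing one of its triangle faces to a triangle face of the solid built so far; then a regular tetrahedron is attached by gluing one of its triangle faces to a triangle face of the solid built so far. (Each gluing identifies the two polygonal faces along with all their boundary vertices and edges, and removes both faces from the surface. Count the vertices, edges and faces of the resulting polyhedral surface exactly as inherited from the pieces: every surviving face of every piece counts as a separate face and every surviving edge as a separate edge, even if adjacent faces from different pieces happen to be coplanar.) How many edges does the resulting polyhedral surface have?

A heptagonal prism: V=14, E=21, F=9.
Attach a heptagonal pyramid (V=8, E=14, F=8) along a 7-gon: merge 7 vertices and 7 edges, delete both glued faces → V=15, E=28, F=15.
Attach a regular tetrahedron (V=4, E=6, F=4) along a 3-gon: merge 3 vertices and 3 edges, delete both glued faces → V=16, E=31, F=17.
Attach a regular tetrahedron (V=4, E=6, F=4) along a 3-gon: merge 3 vertices and 3 edges, delete both glued faces → V=17, E=34, F=19.
Check: V − E + F = 17 − 34 + 19 = 2.

34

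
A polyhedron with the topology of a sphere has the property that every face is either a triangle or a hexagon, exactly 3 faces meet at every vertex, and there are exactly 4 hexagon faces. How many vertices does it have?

Let x be the number of triangles; then F = 4 + x.
Edge–face incidences: 2E = 6·4 + 3·x = 24 + 3x.
Every vertex has degree 3, so 3V = 2E.
Euler: V − E + F = 2 ⇒ (2E)/3 − E + (4 + x) = 2.
Multiply by 6: 2·(2E) − 3·(2E) + 6·(4 + x) = 12, i.e. 24 + 6x − (24 + 3x) = 12.
Collecting terms: 3x = 12, so x = 4.
Then 2E = 24 + 3·4 = 36, so E = 18, V = 2E/3 = 12, F = 4 + 4 = 8.

12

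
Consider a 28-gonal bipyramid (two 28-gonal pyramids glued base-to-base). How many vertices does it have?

30

A bipyramid over an n-gon has 2n triangular faces and n + 2 vertices: V = 28 + 2 = 30, E = 3·28 = 84, F = 2·28 = 56.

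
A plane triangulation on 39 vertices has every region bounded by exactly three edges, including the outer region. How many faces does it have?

74

In a plane triangulation 3F = 2E and V − E + F = 2, so F = 2V − 4 = 2·39 − 4 = 74.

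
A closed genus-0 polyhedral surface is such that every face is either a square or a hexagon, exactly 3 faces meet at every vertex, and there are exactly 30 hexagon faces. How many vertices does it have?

Let x be the number of squares; then F = 30 + x.
Edge–face incidences: 2E = 6·30 + 4·x = 180 + 4x.
Every vertex has degree 3, so 3V = 2E.
Euler: V − E + F = 2 ⇒ (2E)/3 − E + (30 + x) = 2.
Multiply by 6: 2·(2E) − 3·(2E) + 6·(30 + x) = 12, i.e. 180 + 6x − (180 + 4x) = 12.
Collecting terms: 2x = 12, so x = 6.
Then 2E = 180 + 4·6 = 204, so E = 102, V = 2E/3 = 68, F = 30 + 6 = 36.

68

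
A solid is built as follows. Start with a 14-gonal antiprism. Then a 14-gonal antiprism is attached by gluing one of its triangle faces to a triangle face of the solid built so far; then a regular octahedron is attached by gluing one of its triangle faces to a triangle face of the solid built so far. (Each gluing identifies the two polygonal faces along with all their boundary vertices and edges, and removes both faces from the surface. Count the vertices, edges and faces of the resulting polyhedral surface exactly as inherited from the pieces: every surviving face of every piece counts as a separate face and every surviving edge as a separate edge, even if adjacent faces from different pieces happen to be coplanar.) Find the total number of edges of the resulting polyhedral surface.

118

A 14-gonal antiprism: V=28, E=56, F=30.
Attach a 14-gonal antiprism (V=28, E=56, F=30) along a 3-gon: merge 3 vertices and 3 edges, delete both glued faces → V=53, E=109, F=58.
Attach a regular octahedron (V=6, E=12, F=8) along a 3-gon: merge 3 vertices and 3 edges, delete both glued faces → V=56, E=118, F=64.
Check: V − E + F = 56 − 118 + 64 = 2.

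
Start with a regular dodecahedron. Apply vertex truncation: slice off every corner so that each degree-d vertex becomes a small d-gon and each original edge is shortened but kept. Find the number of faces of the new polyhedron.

The base solid has V = 20, E = 30, F = 12.
Truncation replaces each original edge-end by a new vertex, so V′ = 2E = 60.
Each original edge survives, and each old vertex of degree d contributes d new edges; summing degrees gives Σd = 2E, so E′ = E + 2E = 3E = 90.
Each original face survives and each original vertex becomes one new face: F′ = F + V = 32.

32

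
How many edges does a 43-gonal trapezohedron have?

172

The n-trapezohedron (dual of the n-antiprism) has V = 2·43 + 2 = 88, E = 4·43 = 172, F = 2·43 = 86.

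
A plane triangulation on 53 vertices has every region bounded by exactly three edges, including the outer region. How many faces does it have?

102

In a plane triangulation 3F = 2E and V − E + F = 2, so F = 2V − 4 = 2·53 − 4 = 102.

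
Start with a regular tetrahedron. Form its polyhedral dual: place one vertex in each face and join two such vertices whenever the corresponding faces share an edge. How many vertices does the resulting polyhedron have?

4

The base solid has V = 4, E = 6, F = 4.
The dual swaps V and F and preserves E: V′ = F = 4, E′ = E = 6, F′ = V = 4.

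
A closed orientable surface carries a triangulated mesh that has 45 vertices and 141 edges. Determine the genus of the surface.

Every face is a triangle and each edge borders two faces, so 3F = 2·141, giving F = 94.
χ = V − E + F = 45 − 141 + 94 = -2.
For a closed orientable surface χ = 2 − 2g, so g = (2 − (-2))/2 = 2.

2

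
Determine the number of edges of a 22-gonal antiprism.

88

An antiprism on an n-gon has two n-gon caps and 2n triangles: V = 2·22 = 44, E = 4·22 = 88, F = 2·22 + 2 = 46.
Check: V − E + F = 44 − 88 + 46 = 2.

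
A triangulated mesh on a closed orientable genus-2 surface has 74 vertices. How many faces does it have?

χ = 2 − 2·2 = -2, and every face is a triangle so 3F = 2E.
V − E + F = -2 with E = 3F/2 gives 74 − (3/2 − 1)·F = -2, so F = 152 and E = 228.

152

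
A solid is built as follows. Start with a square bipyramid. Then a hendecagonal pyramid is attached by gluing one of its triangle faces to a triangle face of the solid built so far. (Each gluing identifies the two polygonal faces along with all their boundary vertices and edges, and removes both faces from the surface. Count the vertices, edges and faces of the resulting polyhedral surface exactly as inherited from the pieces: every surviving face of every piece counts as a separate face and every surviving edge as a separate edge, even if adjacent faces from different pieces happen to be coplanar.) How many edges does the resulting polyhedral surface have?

A square bipyramid: V=6, E=12, F=8.
Attach a hendecagonal pyramid (V=12, E=22, F=12) along a 3-gon: merge 3 vertices and 3 edges, delete both glued faces → V=15, E=31, F=18.
Check: V − E + F = 15 − 31 + 18 = 2.

31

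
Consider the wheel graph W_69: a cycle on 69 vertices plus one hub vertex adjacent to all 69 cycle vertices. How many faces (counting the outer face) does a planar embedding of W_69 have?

W_69 has V = 69 + 1 = 70 vertices and E = 2·69 = 138 edges.
By Euler's formula F = 2 − V + E = 2 − 70 + 138 = 70.

70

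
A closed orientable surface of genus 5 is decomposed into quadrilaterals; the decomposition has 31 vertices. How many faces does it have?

χ = 2 − 2·5 = -8, and every face is a square so 4F = 2E.
V − E + F = -8 with E = 4F/2 gives 31 − (4/2 − 1)·F = -8, so F = 39 and E = 78.

39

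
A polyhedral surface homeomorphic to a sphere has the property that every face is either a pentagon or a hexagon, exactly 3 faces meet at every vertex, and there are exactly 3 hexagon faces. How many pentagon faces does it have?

Let x be the number of pentagons; then F = 3 + x.
Edge–face incidences: 2E = 6·3 + 5·x = 18 + 5x.
Every vertex has degree 3, so 3V = 2E.
Euler: V − E + F = 2 ⇒ (2E)/3 − E + (3 + x) = 2.
Multiply by 6: 2·(2E) − 3·(2E) + 6·(3 + x) = 12, i.e. 18 + 6x − (18 + 5x) = 12.
Collecting terms: x = 12.
Then 2E = 18 + 5·12 = 78, so E = 39, V = 2E/3 = 26, F = 3 + 12 = 15.

12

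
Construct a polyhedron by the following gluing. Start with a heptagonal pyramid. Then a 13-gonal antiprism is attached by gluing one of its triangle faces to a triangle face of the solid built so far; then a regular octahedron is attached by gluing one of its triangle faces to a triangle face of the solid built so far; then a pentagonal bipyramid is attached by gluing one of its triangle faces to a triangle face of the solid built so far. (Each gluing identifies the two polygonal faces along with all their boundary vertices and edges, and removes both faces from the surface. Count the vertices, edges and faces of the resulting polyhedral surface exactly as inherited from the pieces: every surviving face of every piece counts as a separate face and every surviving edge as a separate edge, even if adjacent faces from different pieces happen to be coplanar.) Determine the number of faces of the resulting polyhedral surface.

A heptagonal pyramid: V=8, E=14, F=8.
Attach a 13-gonal antiprism (V=26, E=52, F=28) along a 3-gon: merge 3 vertices and 3 edges, delete both glued faces → V=31, E=63, F=34.
Attach a regular octahedron (V=6, E=12, F=8) along a 3-gon: merge 3 vertices and 3 edges, delete both glued faces → V=34, E=72, F=40.
Attach a pentagonal bipyramid (V=7, E=15, F=10) along a 3-gon: merge 3 vertices and 3 edges, delete both glued faces → V=38, E=84, F=48.
Check: V − E + F = 38 − 84 + 48 = 2.

48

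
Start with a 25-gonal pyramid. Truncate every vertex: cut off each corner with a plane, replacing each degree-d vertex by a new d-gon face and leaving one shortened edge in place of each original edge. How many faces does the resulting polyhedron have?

52

The base solid has V = 26, E = 50, F = 26.
Truncation replaces each original edge-end by a new vertex, so V′ = 2E = 100.
Each original edge survives, and each old vertex of degree d contributes d new edges; summing degrees gives Σd = 2E, so E′ = E + 2E = 3E = 150.
Each original face survives and each original vertex becomes one new face: F′ = F + V = 52.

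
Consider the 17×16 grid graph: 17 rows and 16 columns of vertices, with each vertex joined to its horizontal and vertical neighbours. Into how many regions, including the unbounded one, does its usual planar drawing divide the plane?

The grid has V = 17·16 = 272 vertices and E = 17·15 + 16·16 = 511 edges.
F = 2 − V + E = 2 − 272 + 511 = 241.

241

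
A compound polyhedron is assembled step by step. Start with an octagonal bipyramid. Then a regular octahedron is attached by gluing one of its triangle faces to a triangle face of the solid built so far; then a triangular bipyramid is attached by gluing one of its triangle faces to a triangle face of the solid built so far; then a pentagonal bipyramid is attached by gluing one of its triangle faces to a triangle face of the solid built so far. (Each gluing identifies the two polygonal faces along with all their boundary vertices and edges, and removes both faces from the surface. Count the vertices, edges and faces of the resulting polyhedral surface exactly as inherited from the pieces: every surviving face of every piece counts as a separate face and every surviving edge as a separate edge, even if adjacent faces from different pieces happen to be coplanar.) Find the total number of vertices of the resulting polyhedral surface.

19

An octagonal bipyramid: V=10, E=24, F=16.
Attach a regular octahedron (V=6, E=12, F=8) along a 3-gon: merge 3 vertices and 3 edges, delete both glued faces → V=13, E=33, F=22.
Attach a triangular bipyramid (V=5, E=9, F=6) along a 3-gon: merge 3 vertices and 3 edges, delete both glued faces → V=15, E=39, F=26.
Attach a pentagonal bipyramid (V=7, E=15, F=10) along a 3-gon: merge 3 vertices and 3 edges, delete both glued faces → V=19, E=51, F=34.
Check: V − E + F = 19 − 51 + 34 = 2.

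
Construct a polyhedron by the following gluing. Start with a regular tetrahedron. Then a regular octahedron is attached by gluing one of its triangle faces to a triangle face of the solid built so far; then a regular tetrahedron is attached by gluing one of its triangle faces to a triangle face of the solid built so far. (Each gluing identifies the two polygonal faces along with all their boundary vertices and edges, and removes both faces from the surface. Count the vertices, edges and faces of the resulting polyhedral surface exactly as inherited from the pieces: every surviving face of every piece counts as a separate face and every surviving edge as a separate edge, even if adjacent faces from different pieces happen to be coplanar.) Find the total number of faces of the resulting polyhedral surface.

12

A regular tetrahedron: V=4, E=6, F=4.
Attach a regular octahedron (V=6, E=12, F=8) along a 3-gon: merge 3 vertices and 3 edges, delete both glued faces → V=7, E=15, F=10.
Attach a regular tetrahedron (V=4, E=6, F=4) along a 3-gon: merge 3 vertices and 3 edges, delete both glued faces → V=8, E=18, F=12.
Check: V − E + F = 8 − 18 + 12 = 2.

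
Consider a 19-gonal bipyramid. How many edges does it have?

A bipyramid over an n-gon has 2n triangular faces and n + 2 vertices: V = 19 + 2 = 21, E = 3·19 = 57, F = 2·19 = 38.
Check: V − E + F = 21 − 57 + 38 = 2.

57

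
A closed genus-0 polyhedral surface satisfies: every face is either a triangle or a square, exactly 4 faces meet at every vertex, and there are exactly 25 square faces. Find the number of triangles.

8

Let x be the number of triangles; then F = 25 + x.
Edge–face incidences: 2E = 4·25 + 3·x = 100 + 3x.
Every vertex has degree 4, so 4V = 2E.
Euler: V − E + F = 2 ⇒ (2E)/4 − E + (25 + x) = 2.
Multiply by 8: 2·(2E) − 4·(2E) + 8·(25 + x) = 16, i.e. 200 + 8x − 2·(100 + 3x) = 16.
Collecting terms: 2x = 16, so x = 8.
Then 2E = 100 + 3·8 = 124, so E = 62, V = 2E/4 = 31, F = 25 + 8 = 33.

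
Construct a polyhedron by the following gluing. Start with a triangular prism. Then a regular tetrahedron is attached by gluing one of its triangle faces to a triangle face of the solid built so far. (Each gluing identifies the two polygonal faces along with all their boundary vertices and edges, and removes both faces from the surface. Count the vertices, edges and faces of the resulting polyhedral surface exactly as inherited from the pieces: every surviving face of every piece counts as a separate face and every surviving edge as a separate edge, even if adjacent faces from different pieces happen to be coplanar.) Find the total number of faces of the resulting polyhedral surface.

7

A triangular prism: V=6, E=9, F=5.
Attach a regular tetrahedron (V=4, E=6, F=4) along a 3-gon: merge 3 vertices and 3 edges, delete both glued faces → V=7, E=12, F=7.
Check: V − E + F = 7 − 12 + 7 = 2.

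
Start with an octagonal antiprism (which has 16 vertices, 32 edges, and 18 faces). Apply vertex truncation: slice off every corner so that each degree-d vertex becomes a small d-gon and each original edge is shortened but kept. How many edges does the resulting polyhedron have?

Truncation replaces each original edge-end by a new vertex, so V′ = 2E = 64.
Each original edge survives, and each old vertex of degree d contributes d new edges; summing degrees gives Σd = 2E, so E′ = E + 2E = 3E = 96.
Each original face survives and each original vertex becomes one new face: F′ = F + V = 34.

96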